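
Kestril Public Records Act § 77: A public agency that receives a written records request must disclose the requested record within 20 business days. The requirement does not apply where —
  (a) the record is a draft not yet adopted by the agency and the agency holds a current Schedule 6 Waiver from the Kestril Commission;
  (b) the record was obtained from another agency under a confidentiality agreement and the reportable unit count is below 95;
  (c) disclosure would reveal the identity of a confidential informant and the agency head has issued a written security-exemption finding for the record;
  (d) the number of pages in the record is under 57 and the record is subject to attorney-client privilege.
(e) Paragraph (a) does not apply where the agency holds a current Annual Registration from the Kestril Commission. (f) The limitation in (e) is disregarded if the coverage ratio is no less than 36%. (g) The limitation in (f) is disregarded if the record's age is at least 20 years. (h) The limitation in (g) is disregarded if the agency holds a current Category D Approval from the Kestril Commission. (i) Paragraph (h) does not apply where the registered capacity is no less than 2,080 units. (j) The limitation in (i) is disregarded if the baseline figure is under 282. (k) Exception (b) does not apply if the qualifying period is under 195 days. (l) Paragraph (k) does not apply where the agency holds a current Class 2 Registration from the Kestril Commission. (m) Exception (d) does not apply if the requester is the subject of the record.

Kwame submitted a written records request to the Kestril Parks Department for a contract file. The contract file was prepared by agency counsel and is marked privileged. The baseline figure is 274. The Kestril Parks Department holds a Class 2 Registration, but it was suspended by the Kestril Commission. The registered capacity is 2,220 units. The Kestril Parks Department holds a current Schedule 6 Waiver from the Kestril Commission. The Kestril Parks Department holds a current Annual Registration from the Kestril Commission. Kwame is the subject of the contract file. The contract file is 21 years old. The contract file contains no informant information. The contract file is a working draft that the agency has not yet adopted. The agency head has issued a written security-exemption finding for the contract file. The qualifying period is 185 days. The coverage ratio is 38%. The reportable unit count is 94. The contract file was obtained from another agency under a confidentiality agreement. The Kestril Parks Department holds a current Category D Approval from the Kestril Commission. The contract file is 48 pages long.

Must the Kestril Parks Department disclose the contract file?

Exception (a): the contract file is an unadopted draft; a current Schedule 6 Waiver is held — every condition holds. Considering the limiting provisions: (e) would limit (a) — a current Annual Registration is held — but (f) sets (e) aside: (f) operates — the coverage ratio is 38%, meeting the 36% threshold. (g) would limit (f) — the record's age is 21 years, meeting the 20 years threshold — but (h) sets (g) aside: (h) is triggered — a current Category D Approval is held. (i) is triggered (the registered capacity is 2,220 units, meeting the 2,080 units threshold), but is itself disapplied by (j): (j) operates — the baseline figure is 274, under the 282 limit. Exception (a) stands.
Exception (b)'s conditions are all satisfied: the contract file was obtained under a confidentiality agreement; the reportable unit count is 94, below the 95 limit. Turning to paragraphs (k)–(l): (k) operates against (b): the qualifying period is 185 days, under the 195 days limit. (l), which would lift (k), does not operate here — the Class 2 Registration is not current. So (b) is unavailable.
Exception (c) requires that disclosure would reveal the identity of a confidential informant; but the contract file contains no informant information, so (c) is unavailable.
Exception (d)'s conditions are all satisfied: the number of pages in the record is 48, under the 57 limit; the contract file is privileged. But: (m) is triggered — Kwame is the subject of the contract file. (d) is therefore removed.

No — exception (a) applies; the Kestril Parks Department is not required to disclose the contract file.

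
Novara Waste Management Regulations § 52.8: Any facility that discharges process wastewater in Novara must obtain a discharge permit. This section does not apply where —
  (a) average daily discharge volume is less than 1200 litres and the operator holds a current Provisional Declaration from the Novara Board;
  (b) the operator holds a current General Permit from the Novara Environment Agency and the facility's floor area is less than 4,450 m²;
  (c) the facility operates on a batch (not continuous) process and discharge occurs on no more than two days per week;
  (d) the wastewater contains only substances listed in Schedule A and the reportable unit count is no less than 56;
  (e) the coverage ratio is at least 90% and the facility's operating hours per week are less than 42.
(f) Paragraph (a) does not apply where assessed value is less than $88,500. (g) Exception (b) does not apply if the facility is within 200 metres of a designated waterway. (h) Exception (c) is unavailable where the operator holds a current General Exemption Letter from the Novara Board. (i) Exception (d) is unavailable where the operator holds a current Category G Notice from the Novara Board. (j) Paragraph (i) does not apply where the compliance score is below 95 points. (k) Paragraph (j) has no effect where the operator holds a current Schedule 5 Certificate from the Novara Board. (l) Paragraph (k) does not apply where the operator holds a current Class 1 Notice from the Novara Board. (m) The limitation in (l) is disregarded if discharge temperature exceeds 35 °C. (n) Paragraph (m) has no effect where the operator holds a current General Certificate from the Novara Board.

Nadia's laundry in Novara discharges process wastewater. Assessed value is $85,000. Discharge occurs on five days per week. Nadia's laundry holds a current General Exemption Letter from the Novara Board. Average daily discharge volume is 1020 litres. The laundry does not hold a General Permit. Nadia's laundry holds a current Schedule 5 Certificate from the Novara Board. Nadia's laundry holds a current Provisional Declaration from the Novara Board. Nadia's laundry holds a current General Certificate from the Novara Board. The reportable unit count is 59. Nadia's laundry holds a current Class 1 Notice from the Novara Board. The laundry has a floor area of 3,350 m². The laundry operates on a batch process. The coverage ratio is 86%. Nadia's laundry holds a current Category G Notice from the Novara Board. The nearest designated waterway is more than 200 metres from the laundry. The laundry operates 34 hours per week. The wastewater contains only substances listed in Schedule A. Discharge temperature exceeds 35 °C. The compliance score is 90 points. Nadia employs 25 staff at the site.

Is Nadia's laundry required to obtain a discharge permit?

No — exception (d) applies; Nadia's laundry is not required to obtain a discharge permit.

All of (a)'s requirements are met (average daily discharge volume is 1020 litres, less than the 1200 litres limit; a current Provisional Declaration is held). But: (f) applies — assessed value is $85,000, less than the $88,500 limit. So (a) is unavailable.
Exception (b) does not apply: no General Permit is held.
Exception (c) does not apply: discharge occurs on five days per week.
Exception (d) is satisfied on its face — the wastewater is Schedule-A-only; the reportable unit count is 59, meeting the 56 threshold. As to paragraphs (i)–(n): (i) is triggered (a current Category G Notice is held), but is displaced by (j): (j) operates against (i): the compliance score is 90 points, below the 95 points limit. (k) would limit (j) — a current Schedule 5 Certificate is held — but (l) sets (k) aside: (l) is engaged — a current Class 1 Notice is held. (m) would limit (l) — discharge temperature exceeds 35 °C — but (n) sets (m) aside: (n) operates against (m): a current General Certificate is held. Exception (d) stands.
Exception (e) does not apply: the coverage ratio is 86%, short of 90%.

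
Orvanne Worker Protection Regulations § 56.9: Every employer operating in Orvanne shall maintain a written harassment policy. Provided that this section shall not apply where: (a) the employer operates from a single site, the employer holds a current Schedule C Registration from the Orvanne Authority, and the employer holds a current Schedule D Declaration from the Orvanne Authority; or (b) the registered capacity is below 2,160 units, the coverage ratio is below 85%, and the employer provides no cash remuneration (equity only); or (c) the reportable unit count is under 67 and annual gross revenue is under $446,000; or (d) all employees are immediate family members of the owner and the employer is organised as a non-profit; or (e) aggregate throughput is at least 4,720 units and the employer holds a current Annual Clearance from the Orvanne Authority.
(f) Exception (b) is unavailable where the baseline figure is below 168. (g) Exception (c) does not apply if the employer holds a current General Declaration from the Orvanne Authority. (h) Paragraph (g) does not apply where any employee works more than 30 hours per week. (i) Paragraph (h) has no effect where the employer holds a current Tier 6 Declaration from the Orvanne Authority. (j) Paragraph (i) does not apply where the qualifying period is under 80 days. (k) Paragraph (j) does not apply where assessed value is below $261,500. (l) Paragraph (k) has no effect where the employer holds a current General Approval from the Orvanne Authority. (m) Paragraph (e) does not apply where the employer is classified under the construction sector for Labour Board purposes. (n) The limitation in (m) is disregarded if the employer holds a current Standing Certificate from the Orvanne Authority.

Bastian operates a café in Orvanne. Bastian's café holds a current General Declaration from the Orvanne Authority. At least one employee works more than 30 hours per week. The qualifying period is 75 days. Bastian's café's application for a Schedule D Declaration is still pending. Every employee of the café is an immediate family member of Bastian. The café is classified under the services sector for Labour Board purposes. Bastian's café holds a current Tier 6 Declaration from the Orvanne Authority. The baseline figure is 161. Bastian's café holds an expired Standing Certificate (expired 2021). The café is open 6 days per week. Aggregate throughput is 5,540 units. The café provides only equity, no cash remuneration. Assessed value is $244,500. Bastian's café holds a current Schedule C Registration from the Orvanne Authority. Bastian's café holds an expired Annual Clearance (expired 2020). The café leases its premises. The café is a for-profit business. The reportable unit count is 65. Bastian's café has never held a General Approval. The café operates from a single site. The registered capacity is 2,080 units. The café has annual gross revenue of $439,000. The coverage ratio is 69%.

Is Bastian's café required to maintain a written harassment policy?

Yes — Bastian's café must maintain a written harassment policy.

Exception (a) fails — there is no Schedule D Declaration in force.
Exception (b): the registered capacity is 2,080 units, below the 2,160 units limit; the coverage ratio is 69%, below the 85% limit; remuneration is equity-only — every condition holds. But applying paragraph (f): (f) is triggered — the baseline figure is 161, below the 168 limit. (b) is therefore removed.
Exception (c)'s conditions are all satisfied: the reportable unit count is 65, under the 67 limit; annual gross revenue is $439,000, under the $446,000 limit. However, paragraphs (g)–(l) must be considered: (g) is triggered — a current General Declaration is held. (h) is triggered (at least one employee exceeds 30 hours/week), but yields to (i): (i) operates against (h): a current Tier 6 Declaration is held. (j) operates (the qualifying period is 75 days, under the 80 days limit), but is overridden by (k): (k) operates — assessed value is $244,500, below the $261,500 limit. (l) is not engaged (there is no General Approval in force), so (k) stands. (c) is therefore removed.
Exception (d) does not apply: the employer is for-profit.
Exception (e) does not apply: the Annual Clearance is not current.
No exception applies. The general rule governs.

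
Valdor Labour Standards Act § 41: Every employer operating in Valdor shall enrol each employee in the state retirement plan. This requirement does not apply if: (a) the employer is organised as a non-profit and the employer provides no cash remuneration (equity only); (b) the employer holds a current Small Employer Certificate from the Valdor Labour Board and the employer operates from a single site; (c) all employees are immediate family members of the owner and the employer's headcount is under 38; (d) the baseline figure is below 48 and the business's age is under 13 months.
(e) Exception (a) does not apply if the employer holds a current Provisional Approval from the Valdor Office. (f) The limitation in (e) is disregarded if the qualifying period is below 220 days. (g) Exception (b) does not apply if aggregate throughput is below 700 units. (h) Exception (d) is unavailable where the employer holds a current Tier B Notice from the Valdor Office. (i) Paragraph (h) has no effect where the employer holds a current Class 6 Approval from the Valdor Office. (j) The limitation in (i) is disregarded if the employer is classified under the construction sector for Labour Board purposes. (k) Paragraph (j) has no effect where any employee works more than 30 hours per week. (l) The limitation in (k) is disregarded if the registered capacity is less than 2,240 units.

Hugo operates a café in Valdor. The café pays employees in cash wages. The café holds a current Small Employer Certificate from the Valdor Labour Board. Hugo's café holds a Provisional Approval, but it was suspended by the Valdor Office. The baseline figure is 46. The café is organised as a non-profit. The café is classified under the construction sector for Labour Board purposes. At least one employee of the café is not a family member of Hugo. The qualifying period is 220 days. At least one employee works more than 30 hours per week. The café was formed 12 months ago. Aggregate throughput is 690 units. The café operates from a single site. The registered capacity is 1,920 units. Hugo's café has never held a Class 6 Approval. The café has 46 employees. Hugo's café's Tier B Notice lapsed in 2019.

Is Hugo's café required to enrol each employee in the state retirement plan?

Exception (a) fails — employees are paid cash wages.
All of (b)'s requirements are met (a current Small Employer Certificate is held; the employer operates from a single site). Turning to paragraph (g): (g) operates against (b): aggregate throughput is 690 units, below the 700 units limit. Exception (b) does not apply.
Exception (c) requires that all employees are immediate family members of the owner; but at least one employee is not a family member, so (c) is unavailable.
Exception (d)'s conditions are all satisfied: the baseline figure is 46, below the 48 limit; the business's age is 12 months, under the 13 months limit. As to paragraphs (h)–(l): (h), which would limit (d), does not operate here: there is no Tier B Notice in force. So (d) applies.

No — exception (d) applies; Hugo's café is not required to enrol each employee in the state retirement plan.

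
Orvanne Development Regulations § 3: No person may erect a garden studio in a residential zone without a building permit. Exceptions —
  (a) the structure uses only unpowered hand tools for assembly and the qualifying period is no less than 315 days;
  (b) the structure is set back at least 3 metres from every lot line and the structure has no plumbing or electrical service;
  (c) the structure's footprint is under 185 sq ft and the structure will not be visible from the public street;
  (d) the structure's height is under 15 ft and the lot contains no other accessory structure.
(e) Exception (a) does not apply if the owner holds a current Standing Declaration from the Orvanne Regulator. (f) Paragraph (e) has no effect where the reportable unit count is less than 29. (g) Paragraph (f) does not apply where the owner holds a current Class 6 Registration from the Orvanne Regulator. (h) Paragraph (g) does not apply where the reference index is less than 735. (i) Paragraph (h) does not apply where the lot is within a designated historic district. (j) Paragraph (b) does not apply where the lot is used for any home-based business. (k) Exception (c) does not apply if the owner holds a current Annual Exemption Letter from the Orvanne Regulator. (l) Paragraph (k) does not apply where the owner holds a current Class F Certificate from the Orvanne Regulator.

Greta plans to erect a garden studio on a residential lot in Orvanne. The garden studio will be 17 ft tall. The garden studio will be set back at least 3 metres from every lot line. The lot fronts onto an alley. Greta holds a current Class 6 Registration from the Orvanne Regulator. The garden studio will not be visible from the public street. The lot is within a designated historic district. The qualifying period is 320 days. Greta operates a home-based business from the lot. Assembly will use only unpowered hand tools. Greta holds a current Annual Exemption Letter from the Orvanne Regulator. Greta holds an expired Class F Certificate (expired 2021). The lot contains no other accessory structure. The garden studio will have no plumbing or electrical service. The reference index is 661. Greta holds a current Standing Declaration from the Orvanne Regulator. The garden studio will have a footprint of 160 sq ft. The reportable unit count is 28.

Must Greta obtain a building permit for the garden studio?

Exception (a): assembly uses only hand tools; the qualifying period is 320 days, meeting the 315 days threshold — every condition holds. Turning to paragraphs (e)–(i): (e) applies — a current Standing Declaration is held. (f) is engaged (the reportable unit count is 28, less than the 29 limit), but is itself disapplied by (g): (g) operates against (f): a current Class 6 Registration is held. (h) would limit (g) — the reference index is 661, less than the 735 limit — but (i) sets (h) aside: (i) operates — the lot is in a historic district. Exception (a) does not apply.
Exception (b): the setback is at least 3 m on every side; there is no plumbing or electrical service — every condition holds. However, paragraph (j) must be considered: (j) operates against (b): a home-based business operates on the lot. (b) is therefore removed.
Exception (c): the structure's footprint is 160 sq ft, under the 185 sq ft limit; the structure will not be visible from the street — every condition holds. Turning to paragraphs (k)–(l): (k) applies — a current Annual Exemption Letter is held. (l) is not triggered (no current Class F Certificate is held), so (k) stands. Exception (c) does not apply.
Exception (d) fails — the structure's height is 17 ft, not under 15 ft.
No exception displaces § 3.

Yes — Greta must obtain a building permit.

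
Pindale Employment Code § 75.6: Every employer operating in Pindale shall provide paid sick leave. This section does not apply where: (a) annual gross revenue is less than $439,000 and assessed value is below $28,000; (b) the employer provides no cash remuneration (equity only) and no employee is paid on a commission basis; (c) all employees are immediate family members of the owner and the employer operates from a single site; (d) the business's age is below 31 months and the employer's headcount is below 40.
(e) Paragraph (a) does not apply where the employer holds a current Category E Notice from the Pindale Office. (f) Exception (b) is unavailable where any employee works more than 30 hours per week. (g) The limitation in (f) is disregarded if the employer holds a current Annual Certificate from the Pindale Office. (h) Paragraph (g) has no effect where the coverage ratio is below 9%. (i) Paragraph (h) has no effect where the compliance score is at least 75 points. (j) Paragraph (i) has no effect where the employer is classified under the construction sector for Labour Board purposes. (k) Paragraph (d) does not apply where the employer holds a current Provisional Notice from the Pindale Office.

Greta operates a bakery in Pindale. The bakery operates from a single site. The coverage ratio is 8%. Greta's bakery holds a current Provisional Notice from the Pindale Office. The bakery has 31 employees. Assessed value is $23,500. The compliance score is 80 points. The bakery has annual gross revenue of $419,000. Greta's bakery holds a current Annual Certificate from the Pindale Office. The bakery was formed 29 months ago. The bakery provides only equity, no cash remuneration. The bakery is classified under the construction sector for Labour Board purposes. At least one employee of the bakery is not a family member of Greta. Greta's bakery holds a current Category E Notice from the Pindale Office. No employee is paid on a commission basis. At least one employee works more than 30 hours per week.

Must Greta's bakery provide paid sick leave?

Yes — Greta's bakery must provide paid sick leave.

Exception (a) is satisfied on its face — annual gross revenue is $419,000, less than the $439,000 limit; assessed value is $23,500, below the $28,000 limit. Turning to paragraph (e): (e) applies — a current Category E Notice is held. Exception (a) does not apply.
Exception (b) is satisfied on its face — remuneration is equity-only; no employee is paid on commission. But applying paragraphs (f)–(j): (f) operates against (b): at least one employee exceeds 30 hours/week. (g) applies (a current Annual Certificate is held), but is overridden by (h): (h) operates against (g): the coverage ratio is 8%, below the 9% limit. (i) would limit (h) — the compliance score is 80 points, meeting the 75 points threshold — but (j) sets (i) aside: (j) is engaged — the bakery is classified under the construction sector. Exception (b) does not apply.
Exception (c) requires that all employees are immediate family members of the owner; but at least one employee is not a family member, so (c) is unavailable.
Exception (d) is satisfied on its face — the business's age is 29 months, below the 31 months limit; the employer's headcount is 31, below the 40 limit. But: (k) applies — a current Provisional Notice is held. (d) is therefore removed.
No exception displaces § 75.6.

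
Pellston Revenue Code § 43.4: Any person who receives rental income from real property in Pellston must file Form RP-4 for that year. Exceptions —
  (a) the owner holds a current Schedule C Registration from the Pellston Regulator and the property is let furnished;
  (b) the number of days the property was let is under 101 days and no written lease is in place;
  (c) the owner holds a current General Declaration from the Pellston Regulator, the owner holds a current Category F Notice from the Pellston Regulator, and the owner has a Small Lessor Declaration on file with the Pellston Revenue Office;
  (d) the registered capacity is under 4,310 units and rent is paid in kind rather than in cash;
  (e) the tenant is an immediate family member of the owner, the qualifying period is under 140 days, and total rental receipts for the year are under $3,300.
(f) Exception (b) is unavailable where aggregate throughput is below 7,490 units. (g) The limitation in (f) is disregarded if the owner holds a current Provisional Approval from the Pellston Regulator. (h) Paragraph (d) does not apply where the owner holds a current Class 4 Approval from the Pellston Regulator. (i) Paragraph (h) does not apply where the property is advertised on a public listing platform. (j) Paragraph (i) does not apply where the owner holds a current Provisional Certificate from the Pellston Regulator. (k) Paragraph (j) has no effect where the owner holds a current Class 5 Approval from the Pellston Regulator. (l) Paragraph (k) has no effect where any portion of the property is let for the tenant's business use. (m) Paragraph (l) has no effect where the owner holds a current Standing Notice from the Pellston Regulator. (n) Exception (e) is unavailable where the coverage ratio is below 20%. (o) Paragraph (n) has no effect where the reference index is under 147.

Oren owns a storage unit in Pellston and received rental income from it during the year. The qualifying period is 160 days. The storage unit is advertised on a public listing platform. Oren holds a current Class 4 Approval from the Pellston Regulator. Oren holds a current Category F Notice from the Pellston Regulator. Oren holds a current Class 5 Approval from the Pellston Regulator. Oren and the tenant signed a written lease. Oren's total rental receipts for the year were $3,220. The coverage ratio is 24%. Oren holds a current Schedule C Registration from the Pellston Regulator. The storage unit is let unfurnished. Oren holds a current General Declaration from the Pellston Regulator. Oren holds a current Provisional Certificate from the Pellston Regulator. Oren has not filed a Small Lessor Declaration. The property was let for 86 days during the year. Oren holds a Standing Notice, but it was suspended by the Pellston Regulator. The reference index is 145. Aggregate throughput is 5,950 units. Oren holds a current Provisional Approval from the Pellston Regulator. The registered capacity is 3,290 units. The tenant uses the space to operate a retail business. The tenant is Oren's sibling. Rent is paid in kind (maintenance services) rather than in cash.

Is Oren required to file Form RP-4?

Yes — Oren must file Form RP-4.

Exception (a) does not apply: the property is let unfurnished.
Exception (b) requires that no written lease is in place; but a written lease is in place, so (b) is unavailable.
Exception (c) does not apply: no Small Lessor Declaration is on file.
Exception (d)'s conditions are all satisfied: the registered capacity is 3,290 units, under the 4,310 units limit; rent is paid in kind. Turning to paragraphs (h)–(m): (h) operates against (d): a current Class 4 Approval is held. (i) operates (the property is publicly advertised), but is set aside by (j): (j) operates against (i): a current Provisional Certificate is held. (k) operates (a current Class 5 Approval is held), but is set aside by (l): (l) operates — the space is let for business use. (m), which would lift (l), is inapplicable — there is no Standing Notice in force. So (d) is unavailable.
Exception (e) does not apply: the qualifying period is 160 days, not under 140 days.
Every exception is unavailable, so the rule governs.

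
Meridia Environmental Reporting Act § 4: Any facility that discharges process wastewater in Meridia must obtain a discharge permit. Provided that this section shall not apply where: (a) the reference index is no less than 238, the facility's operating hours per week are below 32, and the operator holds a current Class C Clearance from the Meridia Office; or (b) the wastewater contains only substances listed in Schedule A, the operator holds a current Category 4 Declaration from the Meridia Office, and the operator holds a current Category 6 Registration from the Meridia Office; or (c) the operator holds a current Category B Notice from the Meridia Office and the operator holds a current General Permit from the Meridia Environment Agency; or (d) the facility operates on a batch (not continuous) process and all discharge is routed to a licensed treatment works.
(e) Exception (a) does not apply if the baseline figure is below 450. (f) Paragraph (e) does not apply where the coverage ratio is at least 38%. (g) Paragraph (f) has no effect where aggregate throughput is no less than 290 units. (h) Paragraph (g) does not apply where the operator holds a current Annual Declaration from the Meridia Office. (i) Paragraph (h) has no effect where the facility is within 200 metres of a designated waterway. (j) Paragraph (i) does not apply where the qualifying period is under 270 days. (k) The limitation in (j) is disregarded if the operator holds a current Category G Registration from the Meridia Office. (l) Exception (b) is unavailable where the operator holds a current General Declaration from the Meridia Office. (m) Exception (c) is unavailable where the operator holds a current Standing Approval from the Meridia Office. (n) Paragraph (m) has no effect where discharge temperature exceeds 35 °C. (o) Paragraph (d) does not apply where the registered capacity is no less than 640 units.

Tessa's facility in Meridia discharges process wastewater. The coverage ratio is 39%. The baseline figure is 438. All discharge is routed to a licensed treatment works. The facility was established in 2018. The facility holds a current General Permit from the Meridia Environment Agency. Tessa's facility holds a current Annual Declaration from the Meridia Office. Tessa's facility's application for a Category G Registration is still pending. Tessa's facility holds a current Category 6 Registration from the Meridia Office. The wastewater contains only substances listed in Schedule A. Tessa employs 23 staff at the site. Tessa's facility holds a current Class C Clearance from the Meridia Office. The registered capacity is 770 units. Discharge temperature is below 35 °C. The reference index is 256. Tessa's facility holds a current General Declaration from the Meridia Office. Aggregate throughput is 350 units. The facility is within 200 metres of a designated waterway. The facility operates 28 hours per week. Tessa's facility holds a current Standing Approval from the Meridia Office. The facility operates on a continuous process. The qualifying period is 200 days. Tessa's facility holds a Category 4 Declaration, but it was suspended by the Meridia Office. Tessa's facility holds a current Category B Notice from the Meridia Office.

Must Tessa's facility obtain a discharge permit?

No — exception (a) applies; Tessa's facility is not required to obtain a discharge permit.

All of (a)'s requirements are met (the reference index is 256, meeting the 238 threshold; the facility's operating hours per week are 28, below the 32 limit; a current Class C Clearance is held). As to paragraphs (e)–(k): (e) is engaged (the baseline figure is 438, below the 450 limit), but is displaced by (f): (f) operates — the coverage ratio is 39%, meeting the 38% threshold. (g) would limit (f) — aggregate throughput is 350 units, meeting the 290 units threshold — but (h) sets (g) aside: (h) operates against (g): a current Annual Declaration is held. (i) would limit (h) — the facility is within 200 m of a designated waterway — but (j) sets (i) aside: (j) operates against (i): the qualifying period is 200 days, under the 270 days limit. (k) is not engaged (there is no Category G Registration in force), so (j) stands. So (a) applies.
Exception (b) fails — no current Category 4 Declaration is held.
All of (c)'s requirements are met (a current Category B Notice is held; a current General Permit is held). But: (m) is engaged — a current Standing Approval is held. (n), which would lift (m), is inapplicable — discharge temperature is below 35 °C. (c) is therefore removed.
Exception (d) requires that the facility operates on a batch (not continuous) process; but the facility operates on a continuous process, so (d) is unavailable.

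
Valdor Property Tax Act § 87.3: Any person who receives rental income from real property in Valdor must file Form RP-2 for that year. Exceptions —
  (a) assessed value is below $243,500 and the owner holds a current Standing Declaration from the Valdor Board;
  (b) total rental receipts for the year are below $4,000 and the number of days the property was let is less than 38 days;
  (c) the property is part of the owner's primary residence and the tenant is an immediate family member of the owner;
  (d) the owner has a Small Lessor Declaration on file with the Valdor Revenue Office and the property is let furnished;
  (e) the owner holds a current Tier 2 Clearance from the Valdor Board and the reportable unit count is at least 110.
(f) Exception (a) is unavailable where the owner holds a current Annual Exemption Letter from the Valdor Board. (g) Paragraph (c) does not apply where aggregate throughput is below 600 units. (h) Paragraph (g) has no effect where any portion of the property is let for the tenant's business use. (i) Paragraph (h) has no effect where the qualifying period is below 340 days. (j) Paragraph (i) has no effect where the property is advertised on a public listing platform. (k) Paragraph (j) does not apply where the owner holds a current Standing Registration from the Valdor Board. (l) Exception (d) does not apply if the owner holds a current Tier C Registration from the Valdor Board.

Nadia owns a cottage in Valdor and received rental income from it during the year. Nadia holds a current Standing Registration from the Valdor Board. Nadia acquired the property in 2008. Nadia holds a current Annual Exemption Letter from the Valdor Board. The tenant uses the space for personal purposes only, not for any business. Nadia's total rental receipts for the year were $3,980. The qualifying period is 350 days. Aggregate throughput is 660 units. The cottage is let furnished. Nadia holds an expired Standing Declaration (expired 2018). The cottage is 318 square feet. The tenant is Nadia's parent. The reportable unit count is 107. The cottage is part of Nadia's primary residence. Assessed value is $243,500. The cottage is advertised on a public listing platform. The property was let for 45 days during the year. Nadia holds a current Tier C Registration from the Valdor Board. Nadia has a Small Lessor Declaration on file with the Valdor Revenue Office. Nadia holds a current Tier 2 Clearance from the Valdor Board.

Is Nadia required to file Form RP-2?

Exception (a) requires that assessed value is below $243,500; but assessed value is $243,500, not below $243,500, so (a) is unavailable.
Exception (b) fails — the number of days the property was let is 45 days, not less than 38 days.
Exception (c) is satisfied on its face — the cottage is part of the primary residence; the tenant is an immediate family member. As to paragraphs (g)–(k): (g) is not triggered — aggregate throughput is 660 units, not below 600 units. Exception (c) stands.
All of (d)'s requirements are met (a Small Lessor Declaration is on file; the property is let furnished). Turning to paragraph (l): (l) operates against (d): a current Tier C Registration is held. (d) is therefore removed.
Exception (e) does not apply: the reportable unit count is 107, short of 110.

No — exception (c) applies; Nadia is not required to file Form RP-2.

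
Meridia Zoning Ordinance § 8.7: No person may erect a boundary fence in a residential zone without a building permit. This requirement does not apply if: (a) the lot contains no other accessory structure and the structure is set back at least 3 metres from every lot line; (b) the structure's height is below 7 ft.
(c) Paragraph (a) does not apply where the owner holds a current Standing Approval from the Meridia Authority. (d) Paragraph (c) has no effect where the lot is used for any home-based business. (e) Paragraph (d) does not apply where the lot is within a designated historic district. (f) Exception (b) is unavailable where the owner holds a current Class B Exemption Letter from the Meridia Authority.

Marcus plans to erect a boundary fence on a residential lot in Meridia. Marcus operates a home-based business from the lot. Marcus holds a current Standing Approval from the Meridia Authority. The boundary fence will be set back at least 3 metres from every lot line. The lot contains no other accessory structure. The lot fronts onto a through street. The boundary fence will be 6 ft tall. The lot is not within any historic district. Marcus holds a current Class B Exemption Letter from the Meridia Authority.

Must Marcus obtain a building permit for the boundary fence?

All of (a)'s requirements are met (the lot has no other accessory structure; the setback is at least 3 m on every side). Applying paragraphs (c)–(e): (c) operates (a current Standing Approval is held), but is overridden by (d): (d) operates — a home-based business operates on the lot. (e), which would lift (d), is not triggered — the lot is not in a historic district. So (a) applies.
All of (b)'s requirements are met (the structure's height is 6 ft, below the 7 ft limit). But applying paragraph (f): (f) applies — a current Class B Exemption Letter is held. So (b) is unavailable.

No — exception (a) applies; Marcus does not need a building permit.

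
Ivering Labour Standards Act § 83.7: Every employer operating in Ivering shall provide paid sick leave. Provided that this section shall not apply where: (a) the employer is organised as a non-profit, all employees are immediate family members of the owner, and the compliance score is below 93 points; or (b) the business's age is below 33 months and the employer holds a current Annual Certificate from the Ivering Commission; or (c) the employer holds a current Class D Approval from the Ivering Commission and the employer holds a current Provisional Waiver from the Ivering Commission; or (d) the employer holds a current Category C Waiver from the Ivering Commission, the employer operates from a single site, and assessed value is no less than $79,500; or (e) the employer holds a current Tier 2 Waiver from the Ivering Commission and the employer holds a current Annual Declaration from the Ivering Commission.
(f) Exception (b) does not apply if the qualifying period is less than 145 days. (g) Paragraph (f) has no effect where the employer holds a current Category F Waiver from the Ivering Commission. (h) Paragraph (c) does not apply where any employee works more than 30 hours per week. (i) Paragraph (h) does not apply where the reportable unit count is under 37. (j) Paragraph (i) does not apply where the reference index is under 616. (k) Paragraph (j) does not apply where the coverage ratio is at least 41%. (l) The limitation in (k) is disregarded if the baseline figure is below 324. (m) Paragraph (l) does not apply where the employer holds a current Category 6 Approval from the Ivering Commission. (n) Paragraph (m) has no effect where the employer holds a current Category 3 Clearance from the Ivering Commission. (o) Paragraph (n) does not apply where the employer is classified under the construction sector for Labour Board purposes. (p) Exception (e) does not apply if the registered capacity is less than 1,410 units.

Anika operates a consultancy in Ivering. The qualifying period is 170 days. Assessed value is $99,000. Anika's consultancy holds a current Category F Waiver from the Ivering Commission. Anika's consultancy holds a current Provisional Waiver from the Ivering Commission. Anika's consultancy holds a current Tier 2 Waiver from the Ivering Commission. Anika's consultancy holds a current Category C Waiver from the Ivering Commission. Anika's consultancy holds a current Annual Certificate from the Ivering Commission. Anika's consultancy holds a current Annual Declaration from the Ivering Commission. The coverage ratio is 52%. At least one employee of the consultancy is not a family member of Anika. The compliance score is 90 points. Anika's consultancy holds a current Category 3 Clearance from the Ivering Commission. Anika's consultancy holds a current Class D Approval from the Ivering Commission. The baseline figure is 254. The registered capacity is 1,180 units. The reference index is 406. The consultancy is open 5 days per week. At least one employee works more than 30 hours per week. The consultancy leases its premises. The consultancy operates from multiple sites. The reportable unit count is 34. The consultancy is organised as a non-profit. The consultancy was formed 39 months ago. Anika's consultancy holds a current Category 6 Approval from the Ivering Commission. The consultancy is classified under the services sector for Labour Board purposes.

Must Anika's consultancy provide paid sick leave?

Exception (a) fails — at least one employee is not a family member.
Exception (b) requires that the business's age is below 33 months; but the business's age is 39 months, not below 33 months, so (b) is unavailable.
Exception (c)'s conditions are all satisfied: a current Class D Approval is held; a current Provisional Waiver is held. Turning to paragraphs (h)–(o): (h) applies — at least one employee exceeds 30 hours/week. (i) operates (the reportable unit count is 34, under the 37 limit), but is itself disapplied by (j): (j) operates — the reference index is 406, under the 616 limit. (k) would limit (j) — the coverage ratio is 52%, meeting the 41% threshold — but (l) sets (k) aside: (l) operates against (k): the baseline figure is 254, below the 324 limit. (m) applies (a current Category 6 Approval is held), but is displaced by (n): (n) is engaged — a current Category 3 Clearance is held. (o), which would lift (n), is not triggered — the consultancy is classified under the services sector. (c) is therefore removed.
Exception (d) fails — the employer operates from multiple sites.
Exception (e) is satisfied on its face — a current Tier 2 Waiver is held; a current Annual Declaration is held. But: (p) operates against (e): the registered capacity is 1,180 units, less than the 1,410 units limit. So (e) is unavailable.
Every exception is unavailable, so the rule governs.

Yes — Anika's consultancy must provide paid sick leave.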